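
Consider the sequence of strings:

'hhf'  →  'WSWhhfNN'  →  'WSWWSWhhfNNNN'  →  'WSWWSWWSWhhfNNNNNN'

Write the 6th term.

s(k+1) = WSW·s(k)·NN, so each term gains WSW as a prefix and NN as a suffix.
From WSWWSWWSWhhfNNNNNN, 2 further steps: WSWWSWWSWhhfNNNNNN → WSWWSWWSWWSWhhfNNNNNNNN → (answer).

WSWWSWWSWWSWWSWhhfNNNNNNNNNN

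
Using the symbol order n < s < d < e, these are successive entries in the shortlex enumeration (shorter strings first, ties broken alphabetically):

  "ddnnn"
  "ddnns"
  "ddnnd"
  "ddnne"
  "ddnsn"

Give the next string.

ddnss

Find the rightmost character of ddnsn below e, bump it to the next letter, and reset everything to its right to n.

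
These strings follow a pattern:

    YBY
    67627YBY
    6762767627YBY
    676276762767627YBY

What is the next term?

67627676276762767627YBY

Each term is the previous one with 67627 prepended.
One more step from 676276762767627YBY gives the answer.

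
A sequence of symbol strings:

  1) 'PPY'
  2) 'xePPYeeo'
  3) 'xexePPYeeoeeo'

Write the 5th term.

xexexexePPYeeoeeoeeoeeo

Each term wraps the previous one in xe on the left and eeo on the right.
From xexePPYeeoeeo, 2 further steps: xexePPYeeoeeo → xexexePPYeeoeeoeeo → (answer).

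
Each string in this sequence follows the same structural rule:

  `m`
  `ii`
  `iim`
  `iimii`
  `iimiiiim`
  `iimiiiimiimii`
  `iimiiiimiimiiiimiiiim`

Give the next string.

From term 3 onward, concatenate the last term with the second-to-last: ii·m = iim, iim·ii = iimii, …
Continuing: iimiiiimiimiiiimiiiim · iimiiiimiimii gives term 8.

iimiiiimiimiiiimiiiimiimiiiimiimii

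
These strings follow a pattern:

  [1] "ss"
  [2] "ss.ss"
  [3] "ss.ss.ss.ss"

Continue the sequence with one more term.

ss.ss.ss.ss.ss.ss.ss.ss

s(k+1) = s(k)·.·s(k) — each term doubles the last with '.' between the halves.
One more doubling of ss.ss.ss.ss gives the answer.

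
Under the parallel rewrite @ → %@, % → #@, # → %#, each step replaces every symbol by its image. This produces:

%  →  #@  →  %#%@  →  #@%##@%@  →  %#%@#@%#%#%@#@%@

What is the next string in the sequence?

Applying the rule to each of the 16 symbols of %#%@#@%#%#%@#@%@ gives the pieces #@ %# #@ %@ %# %@ #@ %# #@ %# #@ %@ %# %@ #@ %@, which concatenate to the answer.

#@%##@%@%#%@#@%##@%##@%@%#%@#@%@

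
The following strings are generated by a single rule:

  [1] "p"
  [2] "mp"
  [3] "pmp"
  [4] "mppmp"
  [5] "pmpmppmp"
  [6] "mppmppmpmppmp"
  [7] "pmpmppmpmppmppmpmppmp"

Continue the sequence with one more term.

Each term (from the third on) is the two preceding terms concatenated in order: term 3 = p·mp = pmp.
So term 8 is mppmppmpmppmp·pmpmppmpmppmppmpmppmp.

mppmppmpmppmppmpmppmpmppmppmpmppmp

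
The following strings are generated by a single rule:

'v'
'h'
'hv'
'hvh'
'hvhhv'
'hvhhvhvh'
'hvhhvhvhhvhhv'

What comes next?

hvhhvhvhhvhhvhvhhvhvh

From term 3 onward, concatenate the last term with the second-to-last: h·v = hv, hv·h = hvh, …
Continuing: hvhhvhvhhvhhv · hvhhvhvh gives term 8.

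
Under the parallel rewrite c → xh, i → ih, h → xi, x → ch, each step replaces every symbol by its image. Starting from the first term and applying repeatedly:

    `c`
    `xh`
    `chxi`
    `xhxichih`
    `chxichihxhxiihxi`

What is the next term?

Applying the rule to each of the 16 symbols of chxichihxhxiihxi gives the pieces xh xi ch ih xh xi ih xi ch xi ch ih ih xi ch ih, which concatenate to the answer.

xhxichihxhxiihxichxichihihxichih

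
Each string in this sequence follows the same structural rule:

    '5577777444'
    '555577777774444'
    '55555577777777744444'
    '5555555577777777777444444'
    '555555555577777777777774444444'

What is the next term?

55555555555577777777777777744444444

The n-th term is 2n-2 5's then 2n+1 7's then n+1 4's, where the shown terms are n = 2, 3, 4, 5, 6.
At n = 7 the blocks have lengths 12, 15, 8.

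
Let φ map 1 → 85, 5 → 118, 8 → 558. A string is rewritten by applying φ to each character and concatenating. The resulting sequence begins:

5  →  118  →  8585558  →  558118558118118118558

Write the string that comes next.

Applying the rule to each of the 21 symbols of 558118558118118118558 gives the pieces 118 118 558 85 85 558 118 118 558 85 85 558 85 85 558 85 85 558 118 118 558, which concatenate to the answer.

1181185588585558118118558858555885855588585558118118558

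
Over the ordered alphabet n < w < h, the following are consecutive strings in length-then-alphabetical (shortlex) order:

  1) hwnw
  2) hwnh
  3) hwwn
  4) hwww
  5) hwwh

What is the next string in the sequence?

hwhn

Find the rightmost character of hwwh below h, bump it to the next letter, and reset everything to its right to n.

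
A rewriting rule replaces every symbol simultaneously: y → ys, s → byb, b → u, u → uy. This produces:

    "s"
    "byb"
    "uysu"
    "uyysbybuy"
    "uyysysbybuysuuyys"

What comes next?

Rewriting the 17 symbols of uyysysbybuysuuyys one by one yields uy ys ys byb ys byb u ys u uy ys byb uy uy ys ys byb; concatenated:

uyysysbybysbybuysuuyysbybuyuyysysbyb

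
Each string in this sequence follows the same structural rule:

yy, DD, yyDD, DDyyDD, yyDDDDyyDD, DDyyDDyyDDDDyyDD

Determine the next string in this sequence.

From term 3 onward, concatenate the second-to-last term with the last: yy·DD = yyDD, DD·yyDD = DDyyDD, …
The next term joins yyDDDDyyDD and DDyyDDyyDDDDyyDD.

yyDDDDyyDDDDyyDDyyDDDDyyDD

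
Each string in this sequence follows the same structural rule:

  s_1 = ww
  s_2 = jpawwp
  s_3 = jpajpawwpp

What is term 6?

jpajpajpajpajpawwppppp

Every step adds jpa to the front and p to the end of the previous string.
From jpajpawwpp, 3 further steps: jpajpawwpp → jpajpajpawwppp → jpajpajpajpawwpppp → (answer).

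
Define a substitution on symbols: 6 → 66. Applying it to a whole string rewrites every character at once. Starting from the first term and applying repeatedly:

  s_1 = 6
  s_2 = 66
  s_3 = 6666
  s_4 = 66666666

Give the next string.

6666666666666666

Rewriting each symbol of 66666666: 6→66, 6→66, 6→66, 6→66, 6→66, 6→66, 6→66, 6→66, which concatenates to 66 66 66 66 66 66 66 66.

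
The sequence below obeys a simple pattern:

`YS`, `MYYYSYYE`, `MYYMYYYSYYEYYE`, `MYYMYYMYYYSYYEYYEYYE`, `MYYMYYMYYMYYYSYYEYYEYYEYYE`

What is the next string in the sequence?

s(k+1) = MYY·s(k)·YYE, so each term gains MYY as a prefix and YYE as a suffix.
Applying this once more to MYYMYYMYYMYYYSYYEYYEYYEYYE:

MYYMYYMYYMYYMYYYSYYEYYEYYEYYEYYE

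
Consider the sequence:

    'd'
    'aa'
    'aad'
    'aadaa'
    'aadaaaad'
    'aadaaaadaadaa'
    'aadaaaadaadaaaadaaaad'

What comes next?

This is a Fibonacci-style word recurrence s(k) = s(k−1)·s(k−2): e.g. aa·d = aad.
Continuing: aadaaaadaadaaaadaaaad · aadaaaadaadaa gives term 8.

aadaaaadaadaaaadaaaadaadaaaadaadaa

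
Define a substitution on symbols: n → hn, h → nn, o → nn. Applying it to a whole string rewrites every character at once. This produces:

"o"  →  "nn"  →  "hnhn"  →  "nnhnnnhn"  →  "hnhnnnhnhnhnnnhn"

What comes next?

Replace each of the 16 characters of hnhnnnhnhnhnnnhn in place — nn hn nn hn hn hn nn hn nn hn nn hn hn hn nn hn — and concatenate.

nnhnnnhnhnhnnnhnnnhnnnhnhnhnnnhn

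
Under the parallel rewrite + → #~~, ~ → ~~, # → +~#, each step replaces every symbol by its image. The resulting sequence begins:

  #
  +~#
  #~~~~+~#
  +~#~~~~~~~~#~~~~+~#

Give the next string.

Rewriting the 19 symbols of +~#~~~~~~~~#~~~~+~# one by one yields #~~ ~~ +~# ~~ ~~ ~~ ~~ ~~ ~~ ~~ ~~ +~# ~~ ~~ ~~ ~~ #~~ ~~ +~#; concatenated:

#~~~~+~#~~~~~~~~~~~~~~~~+~#~~~~~~~~#~~~~+~#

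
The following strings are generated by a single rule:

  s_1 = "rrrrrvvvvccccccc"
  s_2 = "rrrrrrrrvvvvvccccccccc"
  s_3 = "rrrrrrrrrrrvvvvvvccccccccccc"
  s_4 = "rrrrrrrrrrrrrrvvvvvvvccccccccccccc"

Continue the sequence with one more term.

rrrrrrrrrrrrrrrrrvvvvvvvvccccccccccccccc

Term n consists of 3n-1 r's, followed by n+2 v's, followed by 2n+3 c's, where the shown terms are n = 2, 3, 4, 5.
For the next term, n = 6, so the run lengths are 17, 8, 15.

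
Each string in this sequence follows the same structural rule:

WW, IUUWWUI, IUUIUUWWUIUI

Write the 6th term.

Every step adds IUU to the front and UI to the end of the previous string.
From IUUIUUWWUIUI, 3 further steps: IUUIUUWWUIUI → IUUIUUIUUWWUIUIUI → IUUIUUIUUIUUWWUIUIUIUI → (answer).

IUUIUUIUUIUUIUUWWUIUIUIUIUI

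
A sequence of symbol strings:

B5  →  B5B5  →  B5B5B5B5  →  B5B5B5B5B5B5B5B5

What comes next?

B5B5B5B5B5B5B5B5B5B5B5B5B5B5B5B5

Every step duplicates the string.
One more doubling of B5B5B5B5B5B5B5B5 gives the answer.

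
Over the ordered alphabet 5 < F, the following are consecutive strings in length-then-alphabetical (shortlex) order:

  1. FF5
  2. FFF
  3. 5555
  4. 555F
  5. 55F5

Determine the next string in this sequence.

55FF

Find the rightmost character of 55F5 below F, bump it to the next letter, and reset everything to its right to 5.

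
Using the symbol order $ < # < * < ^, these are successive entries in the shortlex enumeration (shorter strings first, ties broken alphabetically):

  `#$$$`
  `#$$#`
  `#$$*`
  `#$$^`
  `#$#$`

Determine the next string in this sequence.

The successor of #$#$ increments the rightmost position that isn't already ^ and resets every position after it to $.

#$##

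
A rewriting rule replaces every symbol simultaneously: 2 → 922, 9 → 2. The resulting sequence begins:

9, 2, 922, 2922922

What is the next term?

92229229222922922

Apply φ to 2922922 symbol by symbol: 2→922, 9→2, 2→922, 2→922, 9→2, 2→922, 2→922; joined: 922 2 922 922 2 922 922.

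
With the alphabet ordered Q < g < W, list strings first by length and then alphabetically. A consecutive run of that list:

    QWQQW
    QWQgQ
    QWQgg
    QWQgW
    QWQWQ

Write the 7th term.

QWQWW

Advancing 2 positions from QWQWQ through QWQWQ → QWQWg reaches term 7.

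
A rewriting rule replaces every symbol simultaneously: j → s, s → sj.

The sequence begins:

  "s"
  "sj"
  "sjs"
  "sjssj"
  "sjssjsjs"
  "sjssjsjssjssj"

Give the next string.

Applying the rule to each of the 13 symbols of sjssjsjssjssj gives the pieces sj s sj sj s sj s sj sj s sj sj s, which concatenate to the answer.

sjssjsjssjssjsjssjsjs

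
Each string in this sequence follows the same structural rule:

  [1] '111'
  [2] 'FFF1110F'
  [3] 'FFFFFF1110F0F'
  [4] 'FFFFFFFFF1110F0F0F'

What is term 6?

Each term wraps the previous one in FFF on the left and 0F on the right.
From FFFFFFFFF1110F0F0F, 2 further steps: FFFFFFFFF1110F0F0F → FFFFFFFFFFFF1110F0F0F0F → (answer).

FFFFFFFFFFFFFFF1110F0F0F0F0F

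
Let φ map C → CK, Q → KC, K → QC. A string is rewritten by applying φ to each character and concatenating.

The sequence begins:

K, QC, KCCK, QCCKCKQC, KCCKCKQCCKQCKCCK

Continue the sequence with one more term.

Rewriting the 16 symbols of KCCKCKQCCKQCKCCK one by one yields QC CK CK QC CK QC KC CK CK QC KC CK QC CK CK QC; concatenated:

QCCKCKQCCKQCKCCKCKQCKCCKQCCKCKQC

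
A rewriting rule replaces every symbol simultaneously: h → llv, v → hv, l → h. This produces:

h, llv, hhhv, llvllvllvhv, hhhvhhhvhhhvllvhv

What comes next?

Applying the rule to each of the 17 symbols of hhhvhhhvhhhvllvhv gives the pieces llv llv llv hv llv llv llv hv llv llv llv hv h h hv llv hv, which concatenate to the answer.

llvllvllvhvllvllvllvhvllvllvllvhvhhhvllvhv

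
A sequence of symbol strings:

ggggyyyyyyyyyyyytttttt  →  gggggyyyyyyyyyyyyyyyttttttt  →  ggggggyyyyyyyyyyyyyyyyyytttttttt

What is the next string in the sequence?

Term n consists of n+1 g's, followed by 3n+3 y's, followed by n+3 t's, where the shown terms are n = 3, 4, 5.
For the next term, n = 6, so the run lengths are 7, 21, 9.

gggggggyyyyyyyyyyyyyyyyyyyyyttttttttt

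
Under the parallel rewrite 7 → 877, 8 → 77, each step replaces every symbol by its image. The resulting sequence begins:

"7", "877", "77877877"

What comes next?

Apply φ to 77877877 symbol by symbol: 7→877, 7→877, 8→77, 7→877, 7→877, 8→77, 7→877, 7→877; joined: 877 877 77 877 877 77 877 877.

8778777787787777877877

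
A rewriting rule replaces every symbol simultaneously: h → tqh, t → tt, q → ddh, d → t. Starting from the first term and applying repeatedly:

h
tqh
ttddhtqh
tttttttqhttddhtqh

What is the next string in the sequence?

ttttttttttttttddhtqhtttttttqhttddhtqh

φ(tttttttqhttddhtqh) expands symbol-by-symbol to tt tt tt tt tt tt tt ddh tqh tt tt t t tqh tt ddh tqh; joining the 17 pieces gives the next term.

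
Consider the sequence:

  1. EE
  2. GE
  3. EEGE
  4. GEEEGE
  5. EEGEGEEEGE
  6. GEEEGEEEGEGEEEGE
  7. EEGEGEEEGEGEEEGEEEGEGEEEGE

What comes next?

From term 3 onward, concatenate the second-to-last term with the last: EE·GE = EEGE, GE·EEGE = GEEEGE, …
The next term joins GEEEGEEEGEGEEEGE and EEGEGEEEGEGEEEGEEEGEGEEEGE.

GEEEGEEEGEGEEEGEEEGEGEEEGEGEEEGEEEGEGEEEGE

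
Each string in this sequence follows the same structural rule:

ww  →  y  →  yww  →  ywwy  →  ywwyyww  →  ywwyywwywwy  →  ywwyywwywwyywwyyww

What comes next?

Each term (from the third on) is the previous term followed by the one before it: term 3 = y·ww = yww.
Continuing: ywwyywwywwyywwyyww · ywwyywwywwy gives term 8.

ywwyywwywwyywwyywwywwyywwywwy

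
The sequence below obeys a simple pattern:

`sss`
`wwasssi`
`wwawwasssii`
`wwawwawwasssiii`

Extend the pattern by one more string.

Every step adds wwa to the front and i to the end of the previous string.
Applying this once more to wwawwawwasssiii:

wwawwawwawwasssiiii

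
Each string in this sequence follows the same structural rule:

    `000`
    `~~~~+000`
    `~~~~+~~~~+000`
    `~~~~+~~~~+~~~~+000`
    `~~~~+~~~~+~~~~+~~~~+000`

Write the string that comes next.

~~~~+~~~~+~~~~+~~~~+~~~~+000

Each term is the previous one with ~~~~+ prepended.
So the next term is ~~~~+·~~~~+~~~~+~~~~+~~~~+000.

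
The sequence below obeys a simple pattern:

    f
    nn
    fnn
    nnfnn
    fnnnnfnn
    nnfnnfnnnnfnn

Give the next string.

From term 3 onward, concatenate the second-to-last term with the last: f·nn = fnn, nn·fnn = nnfnn, …
So term 7 is fnnnnfnn·nnfnnfnnnnfnn.

fnnnnfnnnnfnnfnnnnfnn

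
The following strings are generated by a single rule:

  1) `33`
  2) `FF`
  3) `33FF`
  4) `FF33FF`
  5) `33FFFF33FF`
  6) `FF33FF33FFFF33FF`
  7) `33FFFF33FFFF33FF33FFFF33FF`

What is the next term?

FF33FF33FFFF33FF33FFFF33FFFF33FF33FFFF33FF

This is a Fibonacci-style word recurrence s(k) = s(k−2)·s(k−1): e.g. 33·FF = 33FF.
The next term joins FF33FF33FFFF33FF and 33FFFF33FFFF33FF33FFFF33FF.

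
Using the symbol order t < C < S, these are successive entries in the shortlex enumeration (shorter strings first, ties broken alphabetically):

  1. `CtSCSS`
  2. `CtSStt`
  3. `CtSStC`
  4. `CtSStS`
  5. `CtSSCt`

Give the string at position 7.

Stepping forward 2 times from CtSSCt: CtSSCt → CtSSCC, then the target.

CtSSCS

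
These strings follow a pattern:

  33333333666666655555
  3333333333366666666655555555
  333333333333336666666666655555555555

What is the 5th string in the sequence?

Term n consists of 3n+2 3's, followed by 2n+3 6's, followed by 3n-1 5's, where the shown terms are n = 2, 3, 4.
Setting n = 6 gives 20, 15, 17 characters in each block.

3333333333333333333366666666666666655555555555555555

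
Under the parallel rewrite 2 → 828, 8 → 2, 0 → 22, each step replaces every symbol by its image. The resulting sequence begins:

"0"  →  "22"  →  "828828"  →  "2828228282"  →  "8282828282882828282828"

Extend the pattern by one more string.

282828282828282828282282828282828282828282

Replace each of the 22 characters of 8282828282882828282828 in place — 2 828 2 828 2 828 2 828 2 828 2 2 828 2 828 2 828 2 828 2 828 2 — and concatenate.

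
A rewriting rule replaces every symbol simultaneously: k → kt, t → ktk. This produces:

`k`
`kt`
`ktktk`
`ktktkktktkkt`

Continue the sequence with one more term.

Expanding ktktkktktkkt: k→kt, t→ktk, k→kt, t→ktk, k→kt, k→kt, t→ktk, k→kt, t→ktk, k→kt, k→kt, t→ktk. Concatenated: kt ktk kt ktk kt kt ktk kt ktk kt kt ktk.

ktktkktktkktktktkktktkktktktk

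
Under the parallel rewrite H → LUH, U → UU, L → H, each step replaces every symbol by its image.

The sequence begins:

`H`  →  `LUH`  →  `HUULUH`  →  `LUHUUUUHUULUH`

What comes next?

Replace each of the 13 characters of LUHUUUUHUULUH in place — H UU LUH UU UU UU UU LUH UU UU H UU LUH — and concatenate.

HUULUHUUUUUUUULUHUUUUHUULUH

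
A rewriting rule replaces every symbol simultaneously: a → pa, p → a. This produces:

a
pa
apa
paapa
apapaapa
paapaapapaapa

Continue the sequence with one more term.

Applying the rule to each of the 13 symbols of paapaapapaapa gives the pieces a pa pa a pa pa a pa a pa pa a pa, which concatenate to the answer.

apapaapapaapaapapaapa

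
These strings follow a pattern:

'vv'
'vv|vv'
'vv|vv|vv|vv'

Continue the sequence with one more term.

vv|vv|vv|vv|vv|vv|vv|vv

s(k+1) = s(k)·|·s(k) — each term doubles the last with '|' between the halves.
One more doubling of vv|vv|vv|vv gives the answer.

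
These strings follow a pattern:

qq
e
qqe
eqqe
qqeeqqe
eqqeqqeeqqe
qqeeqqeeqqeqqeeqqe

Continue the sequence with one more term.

This is a Fibonacci-style word recurrence s(k) = s(k−2)·s(k−1): e.g. qq·e = qqe.
So term 8 is eqqeqqeeqqe·qqeeqqeeqqeqqeeqqe.

eqqeqqeeqqeqqeeqqeeqqeqqeeqqe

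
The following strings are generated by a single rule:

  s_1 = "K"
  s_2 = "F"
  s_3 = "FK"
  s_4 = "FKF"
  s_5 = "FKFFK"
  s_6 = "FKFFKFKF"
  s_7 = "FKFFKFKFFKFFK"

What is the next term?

This is a Fibonacci-style word recurrence s(k) = s(k−1)·s(k−2): e.g. F·K = FK.
The next term joins FKFFKFKFFKFFK and FKFFKFKF.

FKFFKFKFFKFFKFKFFKFKF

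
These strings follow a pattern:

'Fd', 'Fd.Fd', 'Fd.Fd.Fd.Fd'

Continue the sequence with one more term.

Every step duplicates the string with '.' between the halves.
So the next term is two copies of Fd.Fd.Fd.Fd with '.' between the halves.

Fd.Fd.Fd.Fd.Fd.Fd.Fd.Fd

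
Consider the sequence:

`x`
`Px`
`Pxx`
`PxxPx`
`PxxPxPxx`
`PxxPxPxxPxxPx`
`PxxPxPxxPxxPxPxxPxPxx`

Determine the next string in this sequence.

This is a Fibonacci-style word recurrence s(k) = s(k−1)·s(k−2): e.g. Px·x = Pxx.
Continuing: PxxPxPxxPxxPxPxxPxPxx · PxxPxPxxPxxPx gives term 8.

PxxPxPxxPxxPxPxxPxPxxPxxPxPxxPxxPx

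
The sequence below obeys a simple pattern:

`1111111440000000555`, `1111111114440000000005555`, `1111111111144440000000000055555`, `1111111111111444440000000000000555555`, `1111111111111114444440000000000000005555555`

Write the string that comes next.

The n-th term is 2n+1 1's then n-1 4's then 2n+1 0's then n 5's, where the shown terms are n = 3, 4, 5, 6, 7.
For the next term, n = 8, so the run lengths are 17, 7, 17, 8.

1111111111111111144444440000000000000000055555555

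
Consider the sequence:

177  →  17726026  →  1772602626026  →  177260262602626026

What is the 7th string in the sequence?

Every step adds 26026 to the end: s(k+1) = s(k)·26026.
From 177260262602626026, 3 further steps: 177260262602626026 → 17726026260262602626026 → 1772602626026260262602626026 → (answer).

177260262602626026260262602626026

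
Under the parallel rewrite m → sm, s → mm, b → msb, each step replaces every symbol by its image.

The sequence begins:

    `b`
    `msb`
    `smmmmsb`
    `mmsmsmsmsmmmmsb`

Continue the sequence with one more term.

φ(mmsmsmsmsmmmmsb) expands symbol-by-symbol to sm sm mm sm mm sm mm sm mm sm sm sm sm mm msb; joining the 15 pieces gives the next term.

smsmmmsmmmsmmmsmmmsmsmsmsmmmmsb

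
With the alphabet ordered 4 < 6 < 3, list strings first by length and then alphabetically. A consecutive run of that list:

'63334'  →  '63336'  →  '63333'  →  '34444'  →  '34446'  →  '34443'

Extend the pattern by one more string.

Find the rightmost character of 34443 below 3, bump it to the next letter, and reset everything to its right to 4.

34464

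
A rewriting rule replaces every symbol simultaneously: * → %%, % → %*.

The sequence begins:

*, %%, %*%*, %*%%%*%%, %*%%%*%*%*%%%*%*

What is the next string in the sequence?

φ(%*%%%*%*%*%%%*%*) expands symbol-by-symbol to %* %% %* %* %* %% %* %% %* %% %* %* %* %% %* %%; joining the 16 pieces gives the next term.

%*%%%*%*%*%%%*%%%*%%%*%*%*%%%*%%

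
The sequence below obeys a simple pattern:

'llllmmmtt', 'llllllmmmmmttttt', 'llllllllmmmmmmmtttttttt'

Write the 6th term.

llllllllllllllmmmmmmmmmmmmmttttttttttttttttt

The n-th term is 2n+2 l's then 2n+1 m's then 3n-1 t's (n = 1, 2, …).
Setting n = 6 gives 14, 13, 17 characters in each block.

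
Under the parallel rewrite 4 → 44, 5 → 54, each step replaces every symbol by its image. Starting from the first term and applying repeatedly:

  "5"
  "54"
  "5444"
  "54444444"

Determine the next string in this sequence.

5444444444444444

Expanding 54444444: 5→54, 4→44, 4→44, 4→44, 4→44, 4→44, 4→44, 4→44. Concatenated: 54 44 44 44 44 44 44 44.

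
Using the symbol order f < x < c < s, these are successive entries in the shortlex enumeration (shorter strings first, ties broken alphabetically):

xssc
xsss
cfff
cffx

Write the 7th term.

Continuing the enumeration 3 steps past cffx: cffx → cffc → cffs → (answer).

cfxf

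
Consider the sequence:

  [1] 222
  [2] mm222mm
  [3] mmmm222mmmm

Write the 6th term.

s(k+1) = mm·s(k)·mm, so each term gains mm as a prefix and mm as a suffix.
From mmmm222mmmm, 3 further steps: mmmm222mmmm → mmmmmm222mmmmmm → mmmmmmmm222mmmmmmmm → (answer).

mmmmmmmmmm222mmmmmmmmmm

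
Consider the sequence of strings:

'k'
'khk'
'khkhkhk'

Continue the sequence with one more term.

khkhkhkhkhkhkhk

s(k+1) = s(k)·h·s(k) — each term doubles the last with 'h' between the halves.
So the next term is two copies of khkhkhk with 'h' between the halves.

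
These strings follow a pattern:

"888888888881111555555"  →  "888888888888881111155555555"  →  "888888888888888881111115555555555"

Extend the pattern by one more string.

888888888888888888881111111555555555555

The n-th term is 3n+2 8's then n+1 1's then 2n 5's, where the shown terms are n = 3, 4, 5.
At n = 6 the blocks have lengths 20, 7, 12.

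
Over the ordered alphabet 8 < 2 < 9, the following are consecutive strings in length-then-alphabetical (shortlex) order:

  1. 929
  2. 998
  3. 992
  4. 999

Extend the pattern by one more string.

After 999 the length-3 strings are exhausted; the first length-4 string is 4 copies of 8.

8888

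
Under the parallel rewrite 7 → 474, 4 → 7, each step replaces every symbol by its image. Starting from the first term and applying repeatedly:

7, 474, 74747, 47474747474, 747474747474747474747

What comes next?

Applying the rule to each of the 21 symbols of 747474747474747474747 gives the pieces 474 7 474 7 474 7 474 7 474 7 474 7 474 7 474 7 474 7 474 7 474, which concatenate to the answer.

4747474747474747474747474747474747474747474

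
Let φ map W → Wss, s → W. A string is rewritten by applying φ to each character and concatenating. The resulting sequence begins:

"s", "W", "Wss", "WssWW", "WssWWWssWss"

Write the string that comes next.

WssWWWssWssWssWWWssWW

Expanding WssWWWssWss: W→Wss, s→W, s→W, W→Wss, W→Wss, W→Wss, s→W, s→W, W→Wss, s→W, s→W. Concatenated: Wss W W Wss Wss Wss W W Wss W W.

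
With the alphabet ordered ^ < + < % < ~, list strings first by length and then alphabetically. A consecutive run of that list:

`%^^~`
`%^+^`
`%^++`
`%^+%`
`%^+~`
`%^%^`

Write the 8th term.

%^%%

Stepping forward 2 times from %^%^: %^%^ → %^%+, then the target.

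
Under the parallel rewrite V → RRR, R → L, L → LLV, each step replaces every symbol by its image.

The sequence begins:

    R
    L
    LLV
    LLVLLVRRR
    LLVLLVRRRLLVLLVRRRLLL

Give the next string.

Replace each of the 21 characters of LLVLLVRRRLLVLLVRRRLLL in place — LLV LLV RRR LLV LLV RRR L L L LLV LLV RRR LLV LLV RRR L L L LLV LLV LLV — and concatenate.

LLVLLVRRRLLVLLVRRRLLLLLVLLVRRRLLVLLVRRRLLLLLVLLVLLV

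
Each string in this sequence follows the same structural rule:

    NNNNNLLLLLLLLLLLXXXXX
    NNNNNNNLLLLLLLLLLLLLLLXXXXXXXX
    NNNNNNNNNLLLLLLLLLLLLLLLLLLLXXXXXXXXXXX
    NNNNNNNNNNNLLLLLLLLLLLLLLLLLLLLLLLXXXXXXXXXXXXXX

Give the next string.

Term n consists of 2n+1 N's, followed by 4n+3 L's, followed by 3n-1 X's, where the shown terms are n = 2, 3, 4, 5.
At n = 6 the blocks have lengths 13, 27, 17.

NNNNNNNNNNNNNLLLLLLLLLLLLLLLLLLLLLLLLLLLXXXXXXXXXXXXXXXXX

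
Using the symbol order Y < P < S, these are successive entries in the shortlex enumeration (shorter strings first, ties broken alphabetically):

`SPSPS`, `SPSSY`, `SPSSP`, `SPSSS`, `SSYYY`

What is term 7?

Advancing 2 positions from SSYYY through SSYYY → SSYYP reaches term 7.

SSYYS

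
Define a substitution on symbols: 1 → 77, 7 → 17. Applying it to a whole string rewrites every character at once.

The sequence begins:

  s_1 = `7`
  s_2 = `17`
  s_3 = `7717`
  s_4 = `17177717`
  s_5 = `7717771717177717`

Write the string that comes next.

Rewriting the 16 symbols of 7717771717177717 one by one yields 17 17 77 17 17 17 77 17 77 17 77 17 17 17 77 17; concatenated:

17177717171777177717771717177717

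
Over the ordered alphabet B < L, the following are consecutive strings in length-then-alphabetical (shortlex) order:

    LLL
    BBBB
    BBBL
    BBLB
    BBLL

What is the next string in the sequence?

Treat BBLL as a base-2 numeral over the given alphabet and add one, carrying through any trailing L's.

BLBB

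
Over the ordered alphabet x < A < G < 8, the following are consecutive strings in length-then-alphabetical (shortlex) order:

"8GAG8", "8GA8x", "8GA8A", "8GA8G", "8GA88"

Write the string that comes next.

Treat 8GA88 as a base-4 numeral over the given alphabet and add one, carrying through any trailing 8's.

8GGxx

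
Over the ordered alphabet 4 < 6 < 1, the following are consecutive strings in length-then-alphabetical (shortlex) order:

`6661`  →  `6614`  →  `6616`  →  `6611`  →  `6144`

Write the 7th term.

6141

Continuing the enumeration 2 steps past 6144: 6144 → 6146 → (answer).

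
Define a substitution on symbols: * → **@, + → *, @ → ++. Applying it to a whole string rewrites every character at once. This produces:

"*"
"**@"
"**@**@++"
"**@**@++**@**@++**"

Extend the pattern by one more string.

**@**@++**@**@++****@**@++**@**@++****@**@

Replace each of the 18 characters of **@**@++**@**@++** in place — **@ **@ ++ **@ **@ ++ * * **@ **@ ++ **@ **@ ++ * * **@ **@ — and concatenate.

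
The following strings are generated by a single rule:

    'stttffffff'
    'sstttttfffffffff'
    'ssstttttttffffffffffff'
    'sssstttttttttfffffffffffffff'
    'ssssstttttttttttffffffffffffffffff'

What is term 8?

Term n consists of n s's, followed by 2n+1 t's, followed by 3n+3 f's (n = 1, 2, …).
For term 8, n = 8, so the run lengths are 8, 17, 27.

sssssssstttttttttttttttttfffffffffffffffffffffffffff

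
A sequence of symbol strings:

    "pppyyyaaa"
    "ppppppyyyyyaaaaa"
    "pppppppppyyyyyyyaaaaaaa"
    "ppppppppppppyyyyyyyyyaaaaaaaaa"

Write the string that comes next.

The n-th term is 3n p's then 2n+1 y's then 2n+1 a's (n = 1, 2, …).
At n = 5 the blocks have lengths 15, 11, 11.

pppppppppppppppyyyyyyyyyyyaaaaaaaaaaa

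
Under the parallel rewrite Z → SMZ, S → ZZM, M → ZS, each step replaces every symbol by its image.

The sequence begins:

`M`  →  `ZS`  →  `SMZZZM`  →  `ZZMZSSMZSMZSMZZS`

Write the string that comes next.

Rewriting the 16 symbols of ZZMZSSMZSMZSMZZS one by one yields SMZ SMZ ZS SMZ ZZM ZZM ZS SMZ ZZM ZS SMZ ZZM ZS SMZ SMZ ZZM; concatenated:

SMZSMZZSSMZZZMZZMZSSMZZZMZSSMZZZMZSSMZSMZZZM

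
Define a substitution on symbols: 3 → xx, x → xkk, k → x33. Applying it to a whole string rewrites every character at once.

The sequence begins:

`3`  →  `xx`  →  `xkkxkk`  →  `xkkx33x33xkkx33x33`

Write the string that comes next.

Rewriting the 18 symbols of xkkx33x33xkkx33x33 one by one yields xkk x33 x33 xkk xx xx xkk xx xx xkk x33 x33 xkk xx xx xkk xx xx; concatenated:

xkkx33x33xkkxxxxxkkxxxxxkkx33x33xkkxxxxxkkxxxx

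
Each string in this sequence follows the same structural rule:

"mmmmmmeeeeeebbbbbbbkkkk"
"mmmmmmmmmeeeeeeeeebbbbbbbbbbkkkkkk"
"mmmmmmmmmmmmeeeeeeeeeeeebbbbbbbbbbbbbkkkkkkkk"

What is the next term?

mmmmmmmmmmmmmmmeeeeeeeeeeeeeeebbbbbbbbbbbbbbbbkkkkkkkkkk

Each string has the form m^{3n} e^{3n} b^{3n+1} k^{2n}, where the shown terms are n = 2, 3, 4.
Setting n = 5 gives 15, 15, 16, 10 characters in each block.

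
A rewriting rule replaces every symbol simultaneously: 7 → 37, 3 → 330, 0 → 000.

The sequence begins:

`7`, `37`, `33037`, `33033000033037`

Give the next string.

33033000033033000000000000033033000033037

φ(33033000033037) expands symbol-by-symbol to 330 330 000 330 330 000 000 000 000 330 330 000 330 37; joining the 14 pieces gives the next term.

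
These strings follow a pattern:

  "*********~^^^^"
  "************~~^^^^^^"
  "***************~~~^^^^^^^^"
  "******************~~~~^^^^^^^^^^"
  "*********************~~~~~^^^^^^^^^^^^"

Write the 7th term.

Term n consists of 3n *'s, followed by n-2 ~'s, followed by 2n-2 ^'s, where the shown terms are n = 3, 4, 5, 6, 7.
For term 7, n = 9, so the run lengths are 27, 7, 16.

***************************~~~~~~~^^^^^^^^^^^^^^^^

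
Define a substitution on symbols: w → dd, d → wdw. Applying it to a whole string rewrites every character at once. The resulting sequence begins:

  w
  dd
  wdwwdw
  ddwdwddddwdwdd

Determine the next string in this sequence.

Replace each of the 14 characters of ddwdwddddwdwdd in place — wdw wdw dd wdw dd wdw wdw wdw wdw dd wdw dd wdw wdw — and concatenate.

wdwwdwddwdwddwdwwdwwdwwdwddwdwddwdwwdw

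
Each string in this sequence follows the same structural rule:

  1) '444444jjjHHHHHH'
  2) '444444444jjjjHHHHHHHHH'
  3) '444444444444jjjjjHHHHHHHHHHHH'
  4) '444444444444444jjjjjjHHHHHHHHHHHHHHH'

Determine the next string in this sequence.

Reading off run lengths: 4 runs 6, 9, 12, 15; j runs 3, 4, 5, 6; H runs 6, 9, 12, 15 — each is linear in n, where the shown terms are n = 2, 3, 4, 5.
Setting n = 6 gives 18, 7, 18 characters in each block.

444444444444444444jjjjjjjHHHHHHHHHHHHHHHHHH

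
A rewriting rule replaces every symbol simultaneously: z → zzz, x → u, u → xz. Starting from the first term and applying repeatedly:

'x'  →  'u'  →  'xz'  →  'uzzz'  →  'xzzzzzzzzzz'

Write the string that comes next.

Rewriting each symbol of xzzzzzzzzzz: x→u, z→zzz, z→zzz, z→zzz, z→zzz, z→zzz, z→zzz, z→zzz, z→zzz, z→zzz, z→zzz, which concatenates to u zzz zzz zzz zzz zzz zzz zzz zzz zzz zzz.

uzzzzzzzzzzzzzzzzzzzzzzzzzzzzzz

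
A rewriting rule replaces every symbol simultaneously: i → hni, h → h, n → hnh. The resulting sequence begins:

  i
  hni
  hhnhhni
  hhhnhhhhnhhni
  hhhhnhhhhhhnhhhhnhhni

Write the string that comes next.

Rewriting the 21 symbols of hhhhnhhhhhhnhhhhnhhni one by one yields h h h h hnh h h h h h h hnh h h h h hnh h h hnh hni; concatenated:

hhhhhnhhhhhhhhnhhhhhhnhhhhnhhni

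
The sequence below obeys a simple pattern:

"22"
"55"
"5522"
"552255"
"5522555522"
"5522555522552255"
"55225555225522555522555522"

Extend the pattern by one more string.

552255552255225555225555225522555522552255

Each term (from the third on) is the previous term followed by the one before it: term 3 = 55·22 = 5522.
So term 8 is 55225555225522555522555522·5522555522552255.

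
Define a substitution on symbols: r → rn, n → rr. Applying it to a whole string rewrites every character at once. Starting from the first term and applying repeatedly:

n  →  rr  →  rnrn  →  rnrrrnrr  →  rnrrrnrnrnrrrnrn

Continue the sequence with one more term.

rnrrrnrnrnrrrnrrrnrrrnrnrnrrrnrr

Applying the rule to each of the 16 symbols of rnrrrnrnrnrrrnrn gives the pieces rn rr rn rn rn rr rn rr rn rr rn rn rn rr rn rr, which concatenate to the answer.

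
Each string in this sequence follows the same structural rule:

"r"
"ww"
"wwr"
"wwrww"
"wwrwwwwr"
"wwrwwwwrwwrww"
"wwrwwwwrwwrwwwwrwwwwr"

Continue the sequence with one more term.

wwrwwwwrwwrwwwwrwwwwrwwrwwwwrwwrww

Each term (from the third on) is the previous term followed by the one before it: term 3 = ww·r = wwr.
The next term joins wwrwwwwrwwrwwwwrwwwwr and wwrwwwwrwwrww.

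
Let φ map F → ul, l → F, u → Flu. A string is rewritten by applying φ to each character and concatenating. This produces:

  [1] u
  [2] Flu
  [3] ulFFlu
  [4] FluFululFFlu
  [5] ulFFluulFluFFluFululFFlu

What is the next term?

Replace each of the 24 characters of ulFFluulFluFFluFululFFlu in place — Flu F ul ul F Flu Flu F ul F Flu ul ul F Flu ul Flu F Flu F ul ul F Flu — and concatenate.

FluFululFFluFluFulFFluululFFluulFluFFluFululFFlu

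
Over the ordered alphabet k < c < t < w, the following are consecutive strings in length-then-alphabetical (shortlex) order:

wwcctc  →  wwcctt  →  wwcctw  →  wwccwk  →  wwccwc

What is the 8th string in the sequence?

Stepping forward 3 times from wwccwc: wwccwc → wwccwt → wwccww, then the target.

wwctkk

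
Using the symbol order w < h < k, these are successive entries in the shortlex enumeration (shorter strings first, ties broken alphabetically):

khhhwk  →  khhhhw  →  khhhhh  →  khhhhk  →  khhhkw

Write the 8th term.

khhkww

Advancing 3 positions from khhhkw through khhhkw → khhhkh → khhhkk reaches term 8.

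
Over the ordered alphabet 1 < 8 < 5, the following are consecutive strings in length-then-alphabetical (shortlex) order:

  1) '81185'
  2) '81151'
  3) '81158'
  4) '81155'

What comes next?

81811

The successor of 81155 increments the rightmost position that isn't already 5 and resets every position after it to 1.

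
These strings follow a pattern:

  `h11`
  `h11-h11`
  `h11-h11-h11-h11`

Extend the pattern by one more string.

Every step duplicates the string with '-' between the halves.
One more doubling of h11-h11-h11-h11 gives the answer.

h11-h11-h11-h11-h11-h11-h11-h11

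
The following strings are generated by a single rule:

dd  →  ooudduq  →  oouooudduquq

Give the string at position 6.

oouoouoouoouooudduququququq

s(k+1) = oou·s(k)·uq, so each term gains oou as a prefix and uq as a suffix.
From oouooudduquq, 3 further steps: oouooudduquq → oouoouooudduququq → oouoouoouooudduquququq → (answer).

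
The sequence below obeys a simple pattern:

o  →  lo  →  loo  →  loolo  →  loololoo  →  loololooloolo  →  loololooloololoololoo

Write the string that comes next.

This is a Fibonacci-style word recurrence s(k) = s(k−1)·s(k−2): e.g. lo·o = loo.
The next term joins loololooloololoololoo and loololooloolo.

loololooloololoololooloololooloolo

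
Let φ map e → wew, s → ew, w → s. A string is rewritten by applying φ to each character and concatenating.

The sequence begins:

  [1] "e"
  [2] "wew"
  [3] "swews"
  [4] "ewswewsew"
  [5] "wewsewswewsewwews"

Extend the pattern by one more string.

Applying the rule to each of the 17 symbols of wewsewswewsewwews gives the pieces s wew s ew wew s ew s wew s ew wew s s wew s ew, which concatenate to the answer.

swewsewwewsewswewsewwewsswewsew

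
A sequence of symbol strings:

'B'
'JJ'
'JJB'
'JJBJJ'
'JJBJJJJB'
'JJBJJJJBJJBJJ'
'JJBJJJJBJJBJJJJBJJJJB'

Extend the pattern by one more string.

JJBJJJJBJJBJJJJBJJJJBJJBJJJJBJJBJJ

Each term (from the third on) is the previous term followed by the one before it: term 3 = JJ·B = JJB.
So term 8 is JJBJJJJBJJBJJJJBJJJJB·JJBJJJJBJJBJJ.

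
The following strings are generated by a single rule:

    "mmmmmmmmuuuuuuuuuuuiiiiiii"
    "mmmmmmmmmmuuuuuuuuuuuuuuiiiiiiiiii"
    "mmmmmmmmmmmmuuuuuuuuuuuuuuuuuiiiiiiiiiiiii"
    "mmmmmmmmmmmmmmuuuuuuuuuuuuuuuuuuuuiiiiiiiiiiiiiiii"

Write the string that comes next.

mmmmmmmmmmmmmmmmuuuuuuuuuuuuuuuuuuuuuuuiiiiiiiiiiiiiiiiiii

Each string has the form m^{2n+2} u^{3n+2} i^{3n-2}, where the shown terms are n = 3, 4, 5, 6.
For the next term, n = 7, so the run lengths are 16, 23, 19.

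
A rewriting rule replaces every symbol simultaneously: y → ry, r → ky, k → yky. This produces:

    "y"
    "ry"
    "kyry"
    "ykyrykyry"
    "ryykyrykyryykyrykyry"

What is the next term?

kyryryykyrykyryykyrykyryryykyrykyryykyrykyry

Applying the rule to each of the 20 symbols of ryykyrykyryykyrykyry gives the pieces ky ry ry yky ry ky ry yky ry ky ry ry yky ry ky ry yky ry ky ry, which concatenate to the answer.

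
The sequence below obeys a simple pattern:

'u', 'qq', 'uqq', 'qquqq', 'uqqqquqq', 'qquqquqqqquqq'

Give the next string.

This is a Fibonacci-style word recurrence s(k) = s(k−2)·s(k−1): e.g. u·qq = uqq.
Continuing: uqqqquqq · qquqquqqqquqq gives term 7.

uqqqquqqqquqquqqqquqq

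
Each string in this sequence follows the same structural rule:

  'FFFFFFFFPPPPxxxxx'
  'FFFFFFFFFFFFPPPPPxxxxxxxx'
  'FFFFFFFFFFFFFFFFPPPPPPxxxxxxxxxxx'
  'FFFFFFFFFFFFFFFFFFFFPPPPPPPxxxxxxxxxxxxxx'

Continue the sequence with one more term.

Reading off run lengths: F runs 8, 12, 16, 20; P runs 4, 5, 6, 7; x runs 5, 8, 11, 14 — each is linear in n, where the shown terms are n = 2, 3, 4, 5.
Setting n = 6 gives 24, 8, 17 characters in each block.

FFFFFFFFFFFFFFFFFFFFFFFFPPPPPPPPxxxxxxxxxxxxxxxxx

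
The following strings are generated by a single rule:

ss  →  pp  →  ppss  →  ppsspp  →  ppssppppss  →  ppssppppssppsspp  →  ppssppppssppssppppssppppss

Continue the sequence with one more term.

ppssppppssppssppppssppppssppssppppssppsspp

This is a Fibonacci-style word recurrence s(k) = s(k−1)·s(k−2): e.g. pp·ss = ppss.
Continuing: ppssppppssppssppppssppppss · ppssppppssppsspp gives term 8.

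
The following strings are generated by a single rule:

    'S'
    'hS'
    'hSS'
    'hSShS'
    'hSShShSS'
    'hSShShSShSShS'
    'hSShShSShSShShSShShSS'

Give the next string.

hSShShSShSShShSShShSShSShShSShSShS

From term 3 onward, concatenate the last term with the second-to-last: hS·S = hSS, hSS·hS = hSShS, …
Continuing: hSShShSShSShShSShShSS · hSShShSShSShS gives term 8.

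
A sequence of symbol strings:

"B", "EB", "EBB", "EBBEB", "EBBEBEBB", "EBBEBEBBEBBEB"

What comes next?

EBBEBEBBEBBEBEBBEBEBB

Each term (from the third on) is the previous term followed by the one before it: term 3 = EB·B = EBB.
Continuing: EBBEBEBBEBBEB · EBBEBEBB gives term 7.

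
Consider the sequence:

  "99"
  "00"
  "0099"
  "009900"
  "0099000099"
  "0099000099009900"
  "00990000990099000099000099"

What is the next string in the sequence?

From term 3 onward, concatenate the last term with the second-to-last: 00·99 = 0099, 0099·00 = 009900, …
So term 8 is 00990000990099000099000099·0099000099009900.

009900009900990000990000990099000099009900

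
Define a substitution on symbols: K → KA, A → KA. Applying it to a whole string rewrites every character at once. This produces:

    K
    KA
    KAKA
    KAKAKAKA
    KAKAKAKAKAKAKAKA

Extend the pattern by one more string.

Replace each of the 16 characters of KAKAKAKAKAKAKAKA in place — KA KA KA KA KA KA KA KA KA KA KA KA KA KA KA KA — and concatenate.

KAKAKAKAKAKAKAKAKAKAKAKAKAKAKAKA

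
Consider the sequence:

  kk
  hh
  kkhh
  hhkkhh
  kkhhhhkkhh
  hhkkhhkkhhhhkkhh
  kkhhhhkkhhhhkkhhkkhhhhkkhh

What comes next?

Each term (from the third on) is the two preceding terms concatenated in order: term 3 = kk·hh = kkhh.
So term 8 is hhkkhhkkhhhhkkhh·kkhhhhkkhhhhkkhhkkhhhhkkhh.

hhkkhhkkhhhhkkhhkkhhhhkkhhhhkkhhkkhhhhkkhh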